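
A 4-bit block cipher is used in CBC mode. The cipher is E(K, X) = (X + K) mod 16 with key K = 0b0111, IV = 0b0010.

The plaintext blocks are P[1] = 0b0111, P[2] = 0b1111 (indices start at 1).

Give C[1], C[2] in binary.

C[1] = 0b1100, C[2] = 0b1010

CBC encryption: C_i = E(K, P_i ⊕ C_{i−1}), with C_{0} = IV.
C[1]: P[1] ⊕ 0b0010 = 0b0101; E(K, 0b0101) = 0b1100.
C[2]: P[2] ⊕ 0b1100 = 0b0011; E(K, 0b0011) = 0b1010.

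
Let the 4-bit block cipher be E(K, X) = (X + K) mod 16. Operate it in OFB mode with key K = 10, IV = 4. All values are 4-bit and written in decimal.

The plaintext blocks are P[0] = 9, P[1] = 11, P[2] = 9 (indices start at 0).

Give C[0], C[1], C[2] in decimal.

C[0] = 7, C[1] = 3, C[2] = 11

OFB encryption: S_i = E(K, S_{i−1}) with S_{−1} = IV; C_i = P_i ⊕ S_i.
C[0]: S = E(K, 4) = 14; 9 ⊕ 14 = 7.
C[1]: S = E(K, 14) = 8; 11 ⊕ 8 = 3.
C[2]: S = E(K, 8) = 2; 9 ⊕ 2 = 11.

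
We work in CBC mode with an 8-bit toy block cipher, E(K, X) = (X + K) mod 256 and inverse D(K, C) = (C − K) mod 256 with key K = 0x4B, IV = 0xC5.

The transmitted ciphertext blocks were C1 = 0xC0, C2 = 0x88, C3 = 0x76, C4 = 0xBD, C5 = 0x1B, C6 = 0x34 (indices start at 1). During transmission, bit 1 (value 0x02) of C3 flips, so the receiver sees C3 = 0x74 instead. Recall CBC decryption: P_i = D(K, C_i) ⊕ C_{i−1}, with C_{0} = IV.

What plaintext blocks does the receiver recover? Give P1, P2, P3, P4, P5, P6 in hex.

P1 = 0xB0, P2 = 0xFD, P3 = 0xA1, P4 = 0x06, P5 = 0x6D, P6 = 0xF2

Only C3 changed, to 0x74. In CBC, a change in C_i garbles P_i and flips the same bit in P_{i+1}. Decrypting the received ciphertext:
P1: D(K, 0xC0) = 0x75; 0x75 ⊕ 0xC5 = 0xB0.
P2: D(K, 0x88) = 0x3D; 0x3D ⊕ 0xC0 = 0xFD.
P3: D(K, 0x74) = 0x29; 0x29 ⊕ 0x88 = 0xA1.
P4: D(K, 0xBD) = 0x72; 0x72 ⊕ 0x74 = 0x06.
P5: D(K, 0x1B) = 0xD0; 0xD0 ⊕ 0xBD = 0x6D.
P6: D(K, 0x34) = 0xE9; 0xE9 ⊕ 0x1B = 0xF2.
Blocks that differ from the original plaintext: P3, P4.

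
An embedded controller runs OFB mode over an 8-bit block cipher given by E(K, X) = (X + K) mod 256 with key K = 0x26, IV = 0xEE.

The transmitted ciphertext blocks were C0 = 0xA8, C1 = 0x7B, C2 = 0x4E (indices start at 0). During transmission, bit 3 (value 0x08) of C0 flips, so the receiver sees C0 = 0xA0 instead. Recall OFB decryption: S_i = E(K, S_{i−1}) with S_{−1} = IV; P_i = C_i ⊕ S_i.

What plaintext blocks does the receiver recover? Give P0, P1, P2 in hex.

Only C0 changed, to 0xA0. In OFB, a change in C_i flips the same bit in P_i only; the keystream is unaffected. Decrypting the received ciphertext:
P0: S = E(K, 0xEE) = 0x14; 0xA0 ⊕ 0x14 = 0xB4.
P1: S = E(K, 0x14) = 0x3A; 0x7B ⊕ 0x3A = 0x41.
P2: S = E(K, 0x3A) = 0x60; 0x4E ⊕ 0x60 = 0x2E.
Blocks that differ from the original plaintext: P0.

P0 = 0xB4, P1 = 0x41, P2 = 0x2E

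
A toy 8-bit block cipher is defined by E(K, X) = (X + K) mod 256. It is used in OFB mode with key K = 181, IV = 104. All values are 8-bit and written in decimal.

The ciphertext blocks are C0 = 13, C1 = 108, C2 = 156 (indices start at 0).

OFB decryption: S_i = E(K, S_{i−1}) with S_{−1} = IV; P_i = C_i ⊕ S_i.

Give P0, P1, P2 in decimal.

P0 = 16, P1 = 190, P2 = 27

P0: S = E(K, 104) = 29; 13 ⊕ 29 = 16.
P1: S = E(K, 29) = 210; 108 ⊕ 210 = 190.
P2: S = E(K, 210) = 135; 156 ⊕ 135 = 27.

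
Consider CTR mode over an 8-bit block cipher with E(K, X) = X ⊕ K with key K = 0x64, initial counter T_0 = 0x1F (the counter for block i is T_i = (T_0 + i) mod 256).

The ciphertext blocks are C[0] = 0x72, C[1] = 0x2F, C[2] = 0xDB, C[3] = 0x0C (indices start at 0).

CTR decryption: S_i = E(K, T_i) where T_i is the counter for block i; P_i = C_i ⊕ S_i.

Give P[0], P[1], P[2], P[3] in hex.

P[0]: T = 0x1F, S = E(K, T) = 0x7B; 0x72 ⊕ 0x7B = 0x09.
P[1]: T = 0x20, S = E(K, T) = 0x44; 0x2F ⊕ 0x44 = 0x6B.
P[2]: T = 0x21, S = E(K, T) = 0x45; 0xDB ⊕ 0x45 = 0x9E.
P[3]: T = 0x22, S = E(K, T) = 0x46; 0x0C ⊕ 0x46 = 0x4A.

P[0] = 0x09, P[1] = 0x6B, P[2] = 0x9E, P[3] = 0x4A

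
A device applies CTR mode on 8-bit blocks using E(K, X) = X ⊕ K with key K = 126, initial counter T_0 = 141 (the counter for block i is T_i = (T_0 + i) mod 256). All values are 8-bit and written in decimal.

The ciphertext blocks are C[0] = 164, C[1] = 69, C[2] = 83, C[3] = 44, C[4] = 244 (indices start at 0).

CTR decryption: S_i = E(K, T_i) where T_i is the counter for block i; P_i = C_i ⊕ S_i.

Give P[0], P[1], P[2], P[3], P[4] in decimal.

P[0] = 87, P[1] = 181, P[2] = 162, P[3] = 194, P[4] = 27

P[0]: T = 141, S = E(K, T) = 243; 164 ⊕ 243 = 87.
P[1]: T = 142, S = E(K, T) = 240; 69 ⊕ 240 = 181.
P[2]: T = 143, S = E(K, T) = 241; 83 ⊕ 241 = 162.
P[3]: T = 144, S = E(K, T) = 238; 44 ⊕ 238 = 194.
P[4]: T = 145, S = E(K, T) = 239; 244 ⊕ 239 = 27.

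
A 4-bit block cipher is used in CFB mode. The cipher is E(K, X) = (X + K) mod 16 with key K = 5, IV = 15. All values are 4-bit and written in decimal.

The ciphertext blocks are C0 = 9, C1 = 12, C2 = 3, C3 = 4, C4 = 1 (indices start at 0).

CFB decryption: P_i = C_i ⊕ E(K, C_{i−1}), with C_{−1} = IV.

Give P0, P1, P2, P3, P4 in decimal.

P0 = 13, P1 = 2, P2 = 2, P3 = 12, P4 = 8

P0: E(K, 15) = 4; 9 ⊕ 4 = 13.
P1: E(K, 9) = 14; 12 ⊕ 14 = 2.
P2: E(K, 12) = 1; 3 ⊕ 1 = 2.
P3: E(K, 3) = 8; 4 ⊕ 8 = 12.
P4: E(K, 4) = 9; 1 ⊕ 9 = 8.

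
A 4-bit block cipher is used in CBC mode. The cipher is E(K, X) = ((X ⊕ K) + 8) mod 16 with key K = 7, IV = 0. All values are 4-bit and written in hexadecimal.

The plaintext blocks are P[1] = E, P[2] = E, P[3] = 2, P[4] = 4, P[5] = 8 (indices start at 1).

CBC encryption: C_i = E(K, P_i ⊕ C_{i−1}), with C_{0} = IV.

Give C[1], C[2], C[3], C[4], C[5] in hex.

C[1] = 1, C[2] = 0, C[3] = D, C[4] = 6, C[5] = 1

C[1]: P[1] ⊕ 0 = E; E(K, E) = 1.
C[2]: P[2] ⊕ 1 = F; E(K, F) = 0.
C[3]: P[3] ⊕ 0 = 2; E(K, 2) = D.
C[4]: P[4] ⊕ D = 9; E(K, 9) = 6.
C[5]: P[5] ⊕ 6 = E; E(K, E) = 1.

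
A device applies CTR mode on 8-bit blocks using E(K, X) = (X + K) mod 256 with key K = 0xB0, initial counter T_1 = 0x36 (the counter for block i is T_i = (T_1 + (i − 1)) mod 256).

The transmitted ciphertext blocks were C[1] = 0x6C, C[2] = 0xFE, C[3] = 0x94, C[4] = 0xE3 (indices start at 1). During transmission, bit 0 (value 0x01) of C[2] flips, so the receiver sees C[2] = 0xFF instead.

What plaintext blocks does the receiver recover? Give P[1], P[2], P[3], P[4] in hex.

P[1] = 0x8A, P[2] = 0x18, P[3] = 0x7C, P[4] = 0x0A

CTR decryption: S_i = E(K, T_i) where T_i is the counter for block i; P_i = C_i ⊕ S_i.
Only C[2] changed, to 0xFF. In CTR, a change in C_i flips the same bit in P_i only; the keystream is unaffected. Decrypting the received ciphertext:
P[1]: T = 0x36, S = E(K, T) = 0xE6; 0x6C ⊕ 0xE6 = 0x8A.
P[2]: T = 0x37, S = E(K, T) = 0xE7; 0xFF ⊕ 0xE7 = 0x18.
P[3]: T = 0x38, S = E(K, T) = 0xE8; 0x94 ⊕ 0xE8 = 0x7C.
P[4]: T = 0x39, S = E(K, T) = 0xE9; 0xE3 ⊕ 0xE9 = 0x0A.
Blocks that differ from the original plaintext: P[2].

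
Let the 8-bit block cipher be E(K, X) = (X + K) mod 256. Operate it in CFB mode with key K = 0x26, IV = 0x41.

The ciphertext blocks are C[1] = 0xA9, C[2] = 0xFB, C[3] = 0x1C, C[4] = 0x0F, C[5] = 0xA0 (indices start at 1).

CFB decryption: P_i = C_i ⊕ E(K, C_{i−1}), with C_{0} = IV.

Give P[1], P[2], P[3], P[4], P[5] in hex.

P[1]: E(K, 0x41) = 0x67; 0xA9 ⊕ 0x67 = 0xCE.
P[2]: E(K, 0xA9) = 0xCF; 0xFB ⊕ 0xCF = 0x34.
P[3]: E(K, 0xFB) = 0x21; 0x1C ⊕ 0x21 = 0x3D.
P[4]: E(K, 0x1C) = 0x42; 0x0F ⊕ 0x42 = 0x4D.
P[5]: E(K, 0x0F) = 0x35; 0xA0 ⊕ 0x35 = 0x95.

P[1] = 0xCE, P[2] = 0x34, P[3] = 0x3D, P[4] = 0x4D, P[5] = 0x95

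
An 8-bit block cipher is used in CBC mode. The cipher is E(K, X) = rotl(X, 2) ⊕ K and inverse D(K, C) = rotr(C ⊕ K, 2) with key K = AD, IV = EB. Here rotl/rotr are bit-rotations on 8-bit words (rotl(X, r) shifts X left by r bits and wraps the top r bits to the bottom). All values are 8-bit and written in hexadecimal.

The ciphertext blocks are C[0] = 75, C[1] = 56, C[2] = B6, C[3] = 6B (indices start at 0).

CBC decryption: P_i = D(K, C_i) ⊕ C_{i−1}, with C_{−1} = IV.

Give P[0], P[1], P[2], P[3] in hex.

P[0]: D(K, 75) = 36; 36 ⊕ EB = DD.
P[1]: D(K, 56) = FE; FE ⊕ 75 = 8B.
P[2]: D(K, B6) = C6; C6 ⊕ 56 = 90.
P[3]: D(K, 6B) = B1; B1 ⊕ B6 = 07.

P[0] = DD, P[1] = 8B, P[2] = 90, P[3] = 07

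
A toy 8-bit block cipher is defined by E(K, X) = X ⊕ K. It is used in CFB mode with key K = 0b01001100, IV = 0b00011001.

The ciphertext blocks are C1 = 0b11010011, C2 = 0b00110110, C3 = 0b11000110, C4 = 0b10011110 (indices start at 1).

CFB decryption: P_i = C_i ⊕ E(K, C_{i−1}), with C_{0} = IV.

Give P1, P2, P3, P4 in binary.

P1: E(K, 0b00011001) = 0b01010101; 0b11010011 ⊕ 0b01010101 = 0b10000110.
P2: E(K, 0b11010011) = 0b10011111; 0b00110110 ⊕ 0b10011111 = 0b10101001.
P3: E(K, 0b00110110) = 0b01111010; 0b11000110 ⊕ 0b01111010 = 0b10111100.
P4: E(K, 0b11000110) = 0b10001010; 0b10011110 ⊕ 0b10001010 = 0b00010100.

P1 = 0b10000110, P2 = 0b10101001, P3 = 0b10111100, P4 = 0b00010100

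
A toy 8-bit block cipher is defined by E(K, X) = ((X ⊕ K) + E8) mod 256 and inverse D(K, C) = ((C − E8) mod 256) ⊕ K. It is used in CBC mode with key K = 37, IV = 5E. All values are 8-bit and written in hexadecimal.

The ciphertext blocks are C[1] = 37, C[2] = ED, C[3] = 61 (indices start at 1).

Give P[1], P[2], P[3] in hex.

CBC decryption: P_i = D(K, C_i) ⊕ C_{i−1}, with C_{0} = IV.
P[1]: D(K, 37) = 78; 78 ⊕ 5E = 26.
P[2]: D(K, ED) = 32; 32 ⊕ 37 = 05.
P[3]: D(K, 61) = 4E; 4E ⊕ ED = A3.

P[1] = 26, P[2] = 05, P[3] = A3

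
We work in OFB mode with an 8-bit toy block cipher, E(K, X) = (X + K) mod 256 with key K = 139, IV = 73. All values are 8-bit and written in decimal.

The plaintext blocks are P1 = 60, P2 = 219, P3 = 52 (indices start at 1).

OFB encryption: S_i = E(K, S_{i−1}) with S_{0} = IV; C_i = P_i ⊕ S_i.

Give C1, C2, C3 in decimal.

C1 = 232, C2 = 132, C3 = 222

C1: S = E(K, 73) = 212; 60 ⊕ 212 = 232.
C2: S = E(K, 212) = 95; 219 ⊕ 95 = 132.
C3: S = E(K, 95) = 234; 52 ⊕ 234 = 222.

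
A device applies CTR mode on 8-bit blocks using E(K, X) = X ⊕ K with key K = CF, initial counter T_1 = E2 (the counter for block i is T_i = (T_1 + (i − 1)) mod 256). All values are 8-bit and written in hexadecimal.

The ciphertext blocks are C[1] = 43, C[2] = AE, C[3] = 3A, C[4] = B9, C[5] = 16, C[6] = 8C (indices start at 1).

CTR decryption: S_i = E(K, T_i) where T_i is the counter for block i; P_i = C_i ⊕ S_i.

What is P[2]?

P[2]: T = E3, S = E(K, T) = 2C; AE ⊕ 2C = 82.

P[2] = 82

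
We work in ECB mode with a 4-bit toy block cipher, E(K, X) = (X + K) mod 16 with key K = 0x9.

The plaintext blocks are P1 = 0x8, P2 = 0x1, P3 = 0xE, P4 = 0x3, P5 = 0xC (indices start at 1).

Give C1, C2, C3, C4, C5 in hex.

C1 = 0x1, C2 = 0xA, C3 = 0x7, C4 = 0xC, C5 = 0x5

ECB encryption: C_i = E(K, P_i).
C1: E(K, 0x8) = 0x1.
C2: E(K, 0x1) = 0xA.
C3: E(K, 0xE) = 0x7.
C4: E(K, 0x3) = 0xC.
C5: E(K, 0xC) = 0x5.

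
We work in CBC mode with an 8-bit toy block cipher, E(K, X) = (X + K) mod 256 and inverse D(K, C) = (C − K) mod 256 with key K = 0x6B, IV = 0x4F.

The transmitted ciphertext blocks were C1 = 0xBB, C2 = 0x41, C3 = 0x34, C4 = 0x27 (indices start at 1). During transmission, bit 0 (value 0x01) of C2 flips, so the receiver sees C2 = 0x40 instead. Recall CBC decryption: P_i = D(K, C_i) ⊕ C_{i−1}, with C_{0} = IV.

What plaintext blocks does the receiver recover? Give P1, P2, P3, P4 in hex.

Only C2 changed, to 0x40. In CBC, a change in C_i garbles P_i and flips the same bit in P_{i+1}. Decrypting the received ciphertext:
P1: D(K, 0xBB) = 0x50; 0x50 ⊕ 0x4F = 0x1F.
P2: D(K, 0x40) = 0xD5; 0xD5 ⊕ 0xBB = 0x6E.
P3: D(K, 0x34) = 0xC9; 0xC9 ⊕ 0x40 = 0x89.
P4: D(K, 0x27) = 0xBC; 0xBC ⊕ 0x34 = 0x88.
Blocks that differ from the original plaintext: P2, P3.

P1 = 0x1F, P2 = 0x6E, P3 = 0x89, P4 = 0x88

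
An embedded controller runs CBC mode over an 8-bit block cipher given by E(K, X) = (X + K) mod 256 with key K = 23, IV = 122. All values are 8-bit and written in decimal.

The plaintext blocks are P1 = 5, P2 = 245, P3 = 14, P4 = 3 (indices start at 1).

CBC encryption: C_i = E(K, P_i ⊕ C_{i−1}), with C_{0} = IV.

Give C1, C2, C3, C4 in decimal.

C1 = 150, C2 = 122, C3 = 139, C4 = 159

C1: P1 ⊕ 122 = 127; E(K, 127) = 150.
C2: P2 ⊕ 150 = 99; E(K, 99) = 122.
C3: P3 ⊕ 122 = 116; E(K, 116) = 139.
C4: P4 ⊕ 139 = 136; E(K, 136) = 159.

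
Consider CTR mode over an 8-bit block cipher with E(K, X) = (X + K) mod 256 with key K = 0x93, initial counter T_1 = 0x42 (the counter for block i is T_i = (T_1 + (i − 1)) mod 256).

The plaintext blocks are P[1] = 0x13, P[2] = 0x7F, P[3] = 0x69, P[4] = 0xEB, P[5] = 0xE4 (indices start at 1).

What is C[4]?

CTR encryption: S_i = E(K, T_i) where T_i is the counter for block i; C_i = P_i ⊕ S_i.
C[1]: T = 0x42, S = E(K, T) = 0xD5; 0x13 ⊕ 0xD5 = 0xC6.
C[2]: T = 0x43, S = E(K, T) = 0xD6; 0x7F ⊕ 0xD6 = 0xA9.
C[3]: T = 0x44, S = E(K, T) = 0xD7; 0x69 ⊕ 0xD7 = 0xBE.
C[4]: T = 0x45, S = E(K, T) = 0xD8; 0xEB ⊕ 0xD8 = 0x33.

C[4] = 0x33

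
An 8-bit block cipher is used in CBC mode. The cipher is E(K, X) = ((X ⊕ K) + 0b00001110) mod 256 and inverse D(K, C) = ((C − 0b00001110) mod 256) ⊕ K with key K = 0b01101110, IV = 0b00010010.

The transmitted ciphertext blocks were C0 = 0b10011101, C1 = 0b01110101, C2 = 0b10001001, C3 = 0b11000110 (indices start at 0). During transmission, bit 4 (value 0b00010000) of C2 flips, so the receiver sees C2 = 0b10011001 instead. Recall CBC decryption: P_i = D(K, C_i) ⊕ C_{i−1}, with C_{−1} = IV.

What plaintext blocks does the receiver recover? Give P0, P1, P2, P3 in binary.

Only C2 changed, to 0b10011001. In CBC, a change in C_i garbles P_i and flips the same bit in P_{i+1}. Decrypting the received ciphertext:
P0: D(K, 0b10011101) = 0b11100001; 0b11100001 ⊕ 0b00010010 = 0b11110011.
P1: D(K, 0b01110101) = 0b00001001; 0b00001001 ⊕ 0b10011101 = 0b10010100.
P2: D(K, 0b10011001) = 0b11100101; 0b11100101 ⊕ 0b01110101 = 0b10010000.
P3: D(K, 0b11000110) = 0b11010110; 0b11010110 ⊕ 0b10011001 = 0b01001111.
Blocks that differ from the original plaintext: P2, P3.

P0 = 0b11110011, P1 = 0b10010100, P2 = 0b10010000, P3 = 0b01001111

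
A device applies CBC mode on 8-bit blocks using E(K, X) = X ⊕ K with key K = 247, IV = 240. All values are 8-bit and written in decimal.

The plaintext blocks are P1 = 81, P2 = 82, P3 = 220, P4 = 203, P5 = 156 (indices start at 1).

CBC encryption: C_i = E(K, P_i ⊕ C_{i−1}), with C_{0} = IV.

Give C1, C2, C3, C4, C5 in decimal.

C1 = 86, C2 = 243, C3 = 216, C4 = 228, C5 = 143

C1: P1 ⊕ 240 = 161; E(K, 161) = 86.
C2: P2 ⊕ 86 = 4; E(K, 4) = 243.
C3: P3 ⊕ 243 = 47; E(K, 47) = 216.
C4: P4 ⊕ 216 = 19; E(K, 19) = 228.
C5: P5 ⊕ 228 = 120; E(K, 120) = 143.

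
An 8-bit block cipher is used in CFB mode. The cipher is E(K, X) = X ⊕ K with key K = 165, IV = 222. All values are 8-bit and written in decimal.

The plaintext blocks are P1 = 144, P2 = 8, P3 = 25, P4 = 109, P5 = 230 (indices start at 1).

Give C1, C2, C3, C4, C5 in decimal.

CFB encryption: C_i = P_i ⊕ E(K, C_{i−1}), with C_{0} = IV.
C1: E(K, 222) = 123; 144 ⊕ 123 = 235.
C2: E(K, 235) = 78; 8 ⊕ 78 = 70.
C3: E(K, 70) = 227; 25 ⊕ 227 = 250.
C4: E(K, 250) = 95; 109 ⊕ 95 = 50.
C5: E(K, 50) = 151; 230 ⊕ 151 = 113.

C1 = 235, C2 = 70, C3 = 250, C4 = 50, C5 = 113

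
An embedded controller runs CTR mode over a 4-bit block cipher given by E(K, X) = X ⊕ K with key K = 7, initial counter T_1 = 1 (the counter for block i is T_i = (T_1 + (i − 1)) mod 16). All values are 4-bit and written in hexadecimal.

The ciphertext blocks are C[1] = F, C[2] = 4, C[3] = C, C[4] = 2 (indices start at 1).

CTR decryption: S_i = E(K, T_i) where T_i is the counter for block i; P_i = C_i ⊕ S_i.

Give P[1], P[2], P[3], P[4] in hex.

P[1]: T = 1, S = E(K, T) = 6; F ⊕ 6 = 9.
P[2]: T = 2, S = E(K, T) = 5; 4 ⊕ 5 = 1.
P[3]: T = 3, S = E(K, T) = 4; C ⊕ 4 = 8.
P[4]: T = 4, S = E(K, T) = 3; 2 ⊕ 3 = 1.

P[1] = 9, P[2] = 1, P[3] = 8, P[4] = 1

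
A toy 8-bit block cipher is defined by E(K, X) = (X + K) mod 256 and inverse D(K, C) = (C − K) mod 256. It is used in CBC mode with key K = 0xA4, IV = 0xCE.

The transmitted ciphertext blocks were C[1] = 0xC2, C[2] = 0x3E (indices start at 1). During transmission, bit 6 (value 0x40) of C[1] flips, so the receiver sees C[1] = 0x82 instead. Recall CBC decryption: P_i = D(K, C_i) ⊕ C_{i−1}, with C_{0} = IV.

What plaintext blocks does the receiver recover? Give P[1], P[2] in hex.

Only C[1] changed, to 0x82. In CBC, a change in C_i garbles P_i and flips the same bit in P_{i+1}. Decrypting the received ciphertext:
P[1]: D(K, 0x82) = 0xDE; 0xDE ⊕ 0xCE = 0x10.
P[2]: D(K, 0x3E) = 0x9A; 0x9A ⊕ 0x82 = 0x18.
Blocks that differ from the original plaintext: P[1], P[2].

P[1] = 0x10, P[2] = 0x18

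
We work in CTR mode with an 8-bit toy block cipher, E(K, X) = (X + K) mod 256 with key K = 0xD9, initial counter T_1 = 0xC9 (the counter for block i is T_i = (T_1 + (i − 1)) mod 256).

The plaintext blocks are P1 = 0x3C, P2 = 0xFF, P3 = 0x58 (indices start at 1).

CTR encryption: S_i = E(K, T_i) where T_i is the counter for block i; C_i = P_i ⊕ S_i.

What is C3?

C3 = 0xFC

C1: T = 0xC9, S = E(K, T) = 0xA2; 0x3C ⊕ 0xA2 = 0x9E.
C2: T = 0xCA, S = E(K, T) = 0xA3; 0xFF ⊕ 0xA3 = 0x5C.
C3: T = 0xCB, S = E(K, T) = 0xA4; 0x58 ⊕ 0xA4 = 0xFC.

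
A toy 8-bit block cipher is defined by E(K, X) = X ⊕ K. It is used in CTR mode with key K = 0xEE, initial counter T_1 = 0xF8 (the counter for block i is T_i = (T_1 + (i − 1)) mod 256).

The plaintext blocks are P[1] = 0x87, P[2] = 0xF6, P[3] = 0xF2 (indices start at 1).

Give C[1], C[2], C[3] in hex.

C[1] = 0x91, C[2] = 0xE1, C[3] = 0xE6

CTR encryption: S_i = E(K, T_i) where T_i is the counter for block i; C_i = P_i ⊕ S_i.
C[1]: T = 0xF8, S = E(K, T) = 0x16; 0x87 ⊕ 0x16 = 0x91.
C[2]: T = 0xF9, S = E(K, T) = 0x17; 0xF6 ⊕ 0x17 = 0xE1.
C[3]: T = 0xFA, S = E(K, T) = 0x14; 0xF2 ⊕ 0x14 = 0xE6.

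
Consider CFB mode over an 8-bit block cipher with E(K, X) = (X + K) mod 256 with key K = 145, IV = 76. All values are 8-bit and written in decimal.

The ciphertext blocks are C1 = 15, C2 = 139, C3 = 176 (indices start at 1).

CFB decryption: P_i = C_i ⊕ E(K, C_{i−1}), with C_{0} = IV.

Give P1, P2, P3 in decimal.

P1 = 210, P2 = 43, P3 = 172

P1: E(K, 76) = 221; 15 ⊕ 221 = 210.
P2: E(K, 15) = 160; 139 ⊕ 160 = 43.
P3: E(K, 139) = 28; 176 ⊕ 28 = 172.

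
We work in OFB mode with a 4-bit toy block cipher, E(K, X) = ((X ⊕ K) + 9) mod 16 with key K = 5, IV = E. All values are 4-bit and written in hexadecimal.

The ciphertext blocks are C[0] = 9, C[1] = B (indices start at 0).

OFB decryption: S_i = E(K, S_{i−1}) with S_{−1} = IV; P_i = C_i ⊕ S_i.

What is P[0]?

P[0] = D

P[0]: S = E(K, E) = 4; 9 ⊕ 4 = D.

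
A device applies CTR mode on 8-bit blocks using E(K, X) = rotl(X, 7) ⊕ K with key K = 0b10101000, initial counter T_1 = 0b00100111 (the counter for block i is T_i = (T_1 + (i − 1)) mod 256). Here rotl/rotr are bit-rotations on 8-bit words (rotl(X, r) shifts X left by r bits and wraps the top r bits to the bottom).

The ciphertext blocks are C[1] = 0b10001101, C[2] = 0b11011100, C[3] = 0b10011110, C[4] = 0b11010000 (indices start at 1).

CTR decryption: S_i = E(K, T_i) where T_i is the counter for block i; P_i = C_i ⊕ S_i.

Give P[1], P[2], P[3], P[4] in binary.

P[1]: T = 0b00100111, S = E(K, T) = 0b00111011; 0b10001101 ⊕ 0b00111011 = 0b10110110.
P[2]: T = 0b00101000, S = E(K, T) = 0b10111100; 0b11011100 ⊕ 0b10111100 = 0b01100000.
P[3]: T = 0b00101001, S = E(K, T) = 0b00111100; 0b10011110 ⊕ 0b00111100 = 0b10100010.
P[4]: T = 0b00101010, S = E(K, T) = 0b10111101; 0b11010000 ⊕ 0b10111101 = 0b01101101.

P[1] = 0b10110110, P[2] = 0b01100000, P[3] = 0b10100010, P[4] = 0b01101101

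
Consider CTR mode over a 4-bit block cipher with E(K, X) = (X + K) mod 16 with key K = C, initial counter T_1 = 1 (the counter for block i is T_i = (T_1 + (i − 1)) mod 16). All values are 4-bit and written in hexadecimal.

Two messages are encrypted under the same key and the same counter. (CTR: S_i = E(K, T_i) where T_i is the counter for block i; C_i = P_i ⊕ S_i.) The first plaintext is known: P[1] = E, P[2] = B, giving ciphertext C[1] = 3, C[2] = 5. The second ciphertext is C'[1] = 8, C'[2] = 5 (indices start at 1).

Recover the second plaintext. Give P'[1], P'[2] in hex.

In CTR with a reused counter, both messages share the same keystream S_i, so C_i ⊕ C'_i = P_i ⊕ P'_i and thus P'_i = P_i ⊕ C_i ⊕ C'_i.
P'[1]: E ⊕ 3 ⊕ 8 = 5.
P'[2]: B ⊕ 5 ⊕ 5 = B.

P'[1] = 5, P'[2] = B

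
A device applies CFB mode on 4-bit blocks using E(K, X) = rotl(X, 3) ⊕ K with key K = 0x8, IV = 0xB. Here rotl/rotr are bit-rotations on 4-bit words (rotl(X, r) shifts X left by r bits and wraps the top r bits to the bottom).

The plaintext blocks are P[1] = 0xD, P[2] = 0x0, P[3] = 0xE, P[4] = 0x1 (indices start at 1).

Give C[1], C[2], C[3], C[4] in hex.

C[1] = 0x8, C[2] = 0xC, C[3] = 0x0, C[4] = 0x9

CFB encryption: C_i = P_i ⊕ E(K, C_{i−1}), with C_{0} = IV.
C[1]: E(K, 0xB) = 0x5; 0xD ⊕ 0x5 = 0x8.
C[2]: E(K, 0x8) = 0xC; 0x0 ⊕ 0xC = 0xC.
C[3]: E(K, 0xC) = 0xE; 0xE ⊕ 0xE = 0x0.
C[4]: E(K, 0x0) = 0x8; 0x1 ⊕ 0x8 = 0x9.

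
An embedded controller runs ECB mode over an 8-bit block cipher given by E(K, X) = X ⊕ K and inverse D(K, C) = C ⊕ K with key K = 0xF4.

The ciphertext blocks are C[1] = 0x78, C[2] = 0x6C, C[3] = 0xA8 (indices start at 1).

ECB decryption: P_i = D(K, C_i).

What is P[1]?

P[1] = 0x8C

P[1]: D(K, 0x78) = 0x8C.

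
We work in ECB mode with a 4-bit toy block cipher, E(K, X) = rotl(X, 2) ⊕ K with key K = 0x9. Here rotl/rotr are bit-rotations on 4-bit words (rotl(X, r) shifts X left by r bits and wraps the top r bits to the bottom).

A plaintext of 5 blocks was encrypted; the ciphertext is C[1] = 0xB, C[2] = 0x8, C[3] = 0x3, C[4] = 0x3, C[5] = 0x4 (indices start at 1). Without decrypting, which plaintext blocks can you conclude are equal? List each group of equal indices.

ECB encrypts each block independently with the same key, so equal ciphertext blocks imply equal plaintext blocks.
C[3] = C[4] = 0x3, so P[3] = P[4].

P[3] = P[4]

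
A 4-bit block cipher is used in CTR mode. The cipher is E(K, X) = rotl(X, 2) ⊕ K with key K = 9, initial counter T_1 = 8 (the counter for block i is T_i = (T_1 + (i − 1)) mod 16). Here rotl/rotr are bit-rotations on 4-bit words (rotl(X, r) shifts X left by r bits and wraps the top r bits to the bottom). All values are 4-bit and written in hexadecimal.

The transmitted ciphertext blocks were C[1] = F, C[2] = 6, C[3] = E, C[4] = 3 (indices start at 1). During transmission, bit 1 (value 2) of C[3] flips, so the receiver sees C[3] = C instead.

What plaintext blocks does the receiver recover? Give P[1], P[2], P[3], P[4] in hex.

CTR decryption: S_i = E(K, T_i) where T_i is the counter for block i; P_i = C_i ⊕ S_i.
Only C[3] changed, to C. In CTR, a change in C_i flips the same bit in P_i only; the keystream is unaffected. Decrypting the received ciphertext:
P[1]: T = 8, S = E(K, T) = B; F ⊕ B = 4.
P[2]: T = 9, S = E(K, T) = F; 6 ⊕ F = 9.
P[3]: T = A, S = E(K, T) = 3; C ⊕ 3 = F.
P[4]: T = B, S = E(K, T) = 7; 3 ⊕ 7 = 4.
Blocks that differ from the original plaintext: P[3].

P[1] = 4, P[2] = 9, P[3] = F, P[4] = 4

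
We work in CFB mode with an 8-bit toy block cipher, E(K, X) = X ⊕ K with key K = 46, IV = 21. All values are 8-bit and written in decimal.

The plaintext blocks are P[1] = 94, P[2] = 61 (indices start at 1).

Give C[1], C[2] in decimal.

CFB encryption: C_i = P_i ⊕ E(K, C_{i−1}), with C_{0} = IV.
C[1]: E(K, 21) = 59; 94 ⊕ 59 = 101.
C[2]: E(K, 101) = 75; 61 ⊕ 75 = 118.

C[1] = 101, C[2] = 118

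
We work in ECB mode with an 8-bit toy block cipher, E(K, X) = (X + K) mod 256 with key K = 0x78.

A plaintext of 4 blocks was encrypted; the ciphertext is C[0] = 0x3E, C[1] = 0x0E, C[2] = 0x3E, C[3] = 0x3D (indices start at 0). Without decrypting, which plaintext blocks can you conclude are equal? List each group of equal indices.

P[0] = P[2]

ECB encrypts each block independently with the same key, so equal ciphertext blocks imply equal plaintext blocks.
C[0] = C[2] = 0x3E, so P[0] = P[2].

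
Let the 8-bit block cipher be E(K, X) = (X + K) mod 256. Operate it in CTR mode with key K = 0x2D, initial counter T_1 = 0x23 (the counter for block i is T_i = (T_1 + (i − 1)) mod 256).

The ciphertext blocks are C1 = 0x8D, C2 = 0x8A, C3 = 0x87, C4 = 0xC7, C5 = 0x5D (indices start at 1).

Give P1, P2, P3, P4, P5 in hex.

CTR decryption: S_i = E(K, T_i) where T_i is the counter for block i; P_i = C_i ⊕ S_i.
P1: T = 0x23, S = E(K, T) = 0x50; 0x8D ⊕ 0x50 = 0xDD.
P2: T = 0x24, S = E(K, T) = 0x51; 0x8A ⊕ 0x51 = 0xDB.
P3: T = 0x25, S = E(K, T) = 0x52; 0x87 ⊕ 0x52 = 0xD5.
P4: T = 0x26, S = E(K, T) = 0x53; 0xC7 ⊕ 0x53 = 0x94.
P5: T = 0x27, S = E(K, T) = 0x54; 0x5D ⊕ 0x54 = 0x09.

P1 = 0xDD, P2 = 0xDB, P3 = 0xD5, P4 = 0x94, P5 = 0x09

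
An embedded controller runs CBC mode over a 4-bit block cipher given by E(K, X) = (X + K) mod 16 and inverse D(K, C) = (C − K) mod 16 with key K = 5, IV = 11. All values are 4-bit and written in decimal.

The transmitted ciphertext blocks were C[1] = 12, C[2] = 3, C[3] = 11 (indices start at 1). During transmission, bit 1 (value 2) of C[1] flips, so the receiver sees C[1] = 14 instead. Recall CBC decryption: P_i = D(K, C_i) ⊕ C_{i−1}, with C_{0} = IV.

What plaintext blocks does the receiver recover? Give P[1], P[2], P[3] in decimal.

Only C[1] changed, to 14. In CBC, a change in C_i garbles P_i and flips the same bit in P_{i+1}. Decrypting the received ciphertext:
P[1]: D(K, 14) = 9; 9 ⊕ 11 = 2.
P[2]: D(K, 3) = 14; 14 ⊕ 14 = 0.
P[3]: D(K, 11) = 6; 6 ⊕ 3 = 5.
Blocks that differ from the original plaintext: P[1], P[2].

P[1] = 2, P[2] = 0, P[3] = 5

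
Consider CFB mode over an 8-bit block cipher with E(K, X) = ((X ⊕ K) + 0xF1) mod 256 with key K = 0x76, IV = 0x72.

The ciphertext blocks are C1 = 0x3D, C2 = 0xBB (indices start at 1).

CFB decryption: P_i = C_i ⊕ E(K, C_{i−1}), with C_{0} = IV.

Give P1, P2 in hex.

P1: E(K, 0x72) = 0xF5; 0x3D ⊕ 0xF5 = 0xC8.
P2: E(K, 0x3D) = 0x3C; 0xBB ⊕ 0x3C = 0x87.

P1 = 0xC8, P2 = 0x87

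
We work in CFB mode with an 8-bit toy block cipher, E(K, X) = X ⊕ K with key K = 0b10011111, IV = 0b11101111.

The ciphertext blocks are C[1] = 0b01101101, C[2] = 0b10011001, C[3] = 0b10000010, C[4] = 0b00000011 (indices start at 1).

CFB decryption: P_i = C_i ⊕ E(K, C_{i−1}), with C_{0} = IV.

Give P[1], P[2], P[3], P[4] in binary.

P[1] = 0b00011101, P[2] = 0b01101011, P[3] = 0b10000100, P[4] = 0b00011110

P[1]: E(K, 0b11101111) = 0b01110000; 0b01101101 ⊕ 0b01110000 = 0b00011101.
P[2]: E(K, 0b01101101) = 0b11110010; 0b10011001 ⊕ 0b11110010 = 0b01101011.
P[3]: E(K, 0b10011001) = 0b00000110; 0b10000010 ⊕ 0b00000110 = 0b10000100.
P[4]: E(K, 0b10000010) = 0b00011101; 0b00000011 ⊕ 0b00011101 = 0b00011110.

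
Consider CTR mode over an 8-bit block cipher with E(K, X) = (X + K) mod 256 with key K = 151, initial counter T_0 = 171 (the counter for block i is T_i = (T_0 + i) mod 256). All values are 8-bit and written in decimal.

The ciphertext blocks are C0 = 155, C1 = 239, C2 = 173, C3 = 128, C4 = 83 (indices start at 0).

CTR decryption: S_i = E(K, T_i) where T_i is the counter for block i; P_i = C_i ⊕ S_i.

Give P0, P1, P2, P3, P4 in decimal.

P0 = 217, P1 = 172, P2 = 233, P3 = 197, P4 = 21

P0: T = 171, S = E(K, T) = 66; 155 ⊕ 66 = 217.
P1: T = 172, S = E(K, T) = 67; 239 ⊕ 67 = 172.
P2: T = 173, S = E(K, T) = 68; 173 ⊕ 68 = 233.
P3: T = 174, S = E(K, T) = 69; 128 ⊕ 69 = 197.
P4: T = 175, S = E(K, T) = 70; 83 ⊕ 70 = 21.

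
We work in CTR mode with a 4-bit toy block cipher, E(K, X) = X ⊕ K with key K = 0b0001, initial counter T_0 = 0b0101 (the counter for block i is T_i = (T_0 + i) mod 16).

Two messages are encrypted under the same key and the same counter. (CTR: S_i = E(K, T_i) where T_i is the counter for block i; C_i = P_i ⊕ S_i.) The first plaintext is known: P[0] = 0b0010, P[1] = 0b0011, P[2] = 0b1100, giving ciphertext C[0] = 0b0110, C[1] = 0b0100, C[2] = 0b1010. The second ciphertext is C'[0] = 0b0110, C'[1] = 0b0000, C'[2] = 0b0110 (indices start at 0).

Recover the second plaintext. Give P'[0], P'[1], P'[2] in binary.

In CTR with a reused counter, both messages share the same keystream S_i, so C_i ⊕ C'_i = P_i ⊕ P'_i and thus P'_i = P_i ⊕ C_i ⊕ C'_i.
P'[0]: 0b0010 ⊕ 0b0110 ⊕ 0b0110 = 0b0010.
P'[1]: 0b0011 ⊕ 0b0100 ⊕ 0b0000 = 0b0111.
P'[2]: 0b1100 ⊕ 0b1010 ⊕ 0b0110 = 0b0000.

P'[0] = 0b0010, P'[1] = 0b0111, P'[2] = 0b0000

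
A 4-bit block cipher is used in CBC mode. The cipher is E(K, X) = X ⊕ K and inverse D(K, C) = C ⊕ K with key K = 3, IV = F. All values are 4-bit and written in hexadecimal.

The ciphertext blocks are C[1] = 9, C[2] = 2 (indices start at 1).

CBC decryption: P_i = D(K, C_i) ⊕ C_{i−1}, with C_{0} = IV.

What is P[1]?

P[1] = 5

P[1]: D(K, 9) = A; A ⊕ F = 5.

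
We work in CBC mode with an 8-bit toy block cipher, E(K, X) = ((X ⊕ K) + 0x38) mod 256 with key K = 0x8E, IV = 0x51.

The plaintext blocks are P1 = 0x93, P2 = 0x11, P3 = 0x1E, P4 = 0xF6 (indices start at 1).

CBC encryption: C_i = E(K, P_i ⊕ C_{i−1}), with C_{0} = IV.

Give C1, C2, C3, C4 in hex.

C1: P1 ⊕ 0x51 = 0xC2; E(K, 0xC2) = 0x84.
C2: P2 ⊕ 0x84 = 0x95; E(K, 0x95) = 0x53.
C3: P3 ⊕ 0x53 = 0x4D; E(K, 0x4D) = 0xFB.
C4: P4 ⊕ 0xFB = 0x0D; E(K, 0x0D) = 0xBB.

C1 = 0x84, C2 = 0x53, C3 = 0xFB, C4 = 0xBB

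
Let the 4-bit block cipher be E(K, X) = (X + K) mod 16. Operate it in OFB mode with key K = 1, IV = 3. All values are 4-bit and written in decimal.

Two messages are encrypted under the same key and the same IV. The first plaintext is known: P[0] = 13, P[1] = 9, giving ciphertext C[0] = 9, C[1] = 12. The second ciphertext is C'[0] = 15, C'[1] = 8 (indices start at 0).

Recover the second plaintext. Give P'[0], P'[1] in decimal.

P'[0] = 11, P'[1] = 13

In OFB with a reused IV, both messages share the same keystream S_i, so C_i ⊕ C'_i = P_i ⊕ P'_i and thus P'_i = P_i ⊕ C_i ⊕ C'_i.
P'[0]: 13 ⊕ 9 ⊕ 15 = 11.
P'[1]: 9 ⊕ 12 ⊕ 8 = 13.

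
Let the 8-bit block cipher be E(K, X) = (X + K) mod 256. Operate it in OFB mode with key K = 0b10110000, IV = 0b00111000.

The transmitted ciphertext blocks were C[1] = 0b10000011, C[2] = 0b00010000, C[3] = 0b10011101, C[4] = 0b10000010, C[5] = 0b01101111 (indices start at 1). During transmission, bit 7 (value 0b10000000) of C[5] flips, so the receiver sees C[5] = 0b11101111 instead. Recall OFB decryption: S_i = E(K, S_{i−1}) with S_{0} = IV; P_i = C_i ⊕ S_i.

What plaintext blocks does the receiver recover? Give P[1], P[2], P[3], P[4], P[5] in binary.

P[1] = 0b01101011, P[2] = 0b10001000, P[3] = 0b11010101, P[4] = 0b01111010, P[5] = 0b01000111

Only C[5] changed, to 0b11101111. In OFB, a change in C_i flips the same bit in P_i only; the keystream is unaffected. Decrypting the received ciphertext:
P[1]: S = E(K, 0b00111000) = 0b11101000; 0b10000011 ⊕ 0b11101000 = 0b01101011.
P[2]: S = E(K, 0b11101000) = 0b10011000; 0b00010000 ⊕ 0b10011000 = 0b10001000.
P[3]: S = E(K, 0b10011000) = 0b01001000; 0b10011101 ⊕ 0b01001000 = 0b11010101.
P[4]: S = E(K, 0b01001000) = 0b11111000; 0b10000010 ⊕ 0b11111000 = 0b01111010.
P[5]: S = E(K, 0b11111000) = 0b10101000; 0b11101111 ⊕ 0b10101000 = 0b01000111.
Blocks that differ from the original plaintext: P[5].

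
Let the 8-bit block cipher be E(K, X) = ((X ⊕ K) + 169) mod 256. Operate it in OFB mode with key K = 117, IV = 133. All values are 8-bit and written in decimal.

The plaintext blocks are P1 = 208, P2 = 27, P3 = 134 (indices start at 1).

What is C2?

OFB encryption: S_i = E(K, S_{i−1}) with S_{0} = IV; C_i = P_i ⊕ S_i.
C1: S = E(K, 133) = 153; 208 ⊕ 153 = 73.
C2: S = E(K, 153) = 149; 27 ⊕ 149 = 142.

C2 = 142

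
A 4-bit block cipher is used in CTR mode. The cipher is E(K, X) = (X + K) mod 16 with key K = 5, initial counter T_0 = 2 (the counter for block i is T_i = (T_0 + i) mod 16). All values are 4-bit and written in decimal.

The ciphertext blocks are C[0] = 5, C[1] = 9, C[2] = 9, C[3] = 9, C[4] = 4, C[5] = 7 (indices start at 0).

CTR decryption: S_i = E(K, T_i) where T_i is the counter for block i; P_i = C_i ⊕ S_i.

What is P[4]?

P[4] = 15

P[4]: T = 6, S = E(K, T) = 11; 4 ⊕ 11 = 15.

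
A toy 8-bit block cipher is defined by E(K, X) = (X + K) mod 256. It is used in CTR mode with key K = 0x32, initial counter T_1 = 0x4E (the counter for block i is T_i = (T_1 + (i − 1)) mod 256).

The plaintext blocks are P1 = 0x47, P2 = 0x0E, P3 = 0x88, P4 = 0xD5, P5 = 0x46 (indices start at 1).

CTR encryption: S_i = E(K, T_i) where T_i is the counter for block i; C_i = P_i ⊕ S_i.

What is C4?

C4 = 0x56

C1: T = 0x4E, S = E(K, T) = 0x80; 0x47 ⊕ 0x80 = 0xC7.
C2: T = 0x4F, S = E(K, T) = 0x81; 0x0E ⊕ 0x81 = 0x8F.
C3: T = 0x50, S = E(K, T) = 0x82; 0x88 ⊕ 0x82 = 0x0A.
C4: T = 0x51, S = E(K, T) = 0x83; 0xD5 ⊕ 0x83 = 0x56.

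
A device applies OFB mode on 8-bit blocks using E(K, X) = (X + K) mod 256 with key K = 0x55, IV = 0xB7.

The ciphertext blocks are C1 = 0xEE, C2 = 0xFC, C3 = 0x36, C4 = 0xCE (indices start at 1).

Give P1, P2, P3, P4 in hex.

P1 = 0xE2, P2 = 0x9D, P3 = 0x80, P4 = 0xC5

OFB decryption: S_i = E(K, S_{i−1}) with S_{0} = IV; P_i = C_i ⊕ S_i.
P1: S = E(K, 0xB7) = 0x0C; 0xEE ⊕ 0x0C = 0xE2.
P2: S = E(K, 0x0C) = 0x61; 0xFC ⊕ 0x61 = 0x9D.
P3: S = E(K, 0x61) = 0xB6; 0x36 ⊕ 0xB6 = 0x80.
P4: S = E(K, 0xB6) = 0x0B; 0xCE ⊕ 0x0B = 0xC5.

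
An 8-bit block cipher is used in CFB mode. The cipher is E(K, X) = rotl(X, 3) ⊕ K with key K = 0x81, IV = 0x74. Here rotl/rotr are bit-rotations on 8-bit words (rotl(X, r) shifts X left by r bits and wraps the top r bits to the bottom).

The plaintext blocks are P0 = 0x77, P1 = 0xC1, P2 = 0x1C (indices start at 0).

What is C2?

CFB encryption: C_i = P_i ⊕ E(K, C_{i−1}), with C_{−1} = IV.
C0: E(K, 0x74) = 0x22; 0x77 ⊕ 0x22 = 0x55.
C1: E(K, 0x55) = 0x2B; 0xC1 ⊕ 0x2B = 0xEA.
C2: E(K, 0xEA) = 0xD6; 0x1C ⊕ 0xD6 = 0xCA.

C2 = 0xCA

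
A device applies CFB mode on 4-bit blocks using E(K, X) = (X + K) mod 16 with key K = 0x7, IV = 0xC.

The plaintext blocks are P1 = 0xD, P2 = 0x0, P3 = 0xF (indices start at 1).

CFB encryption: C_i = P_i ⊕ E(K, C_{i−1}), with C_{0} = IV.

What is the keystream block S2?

0x5

C1: E(K, 0xC) = 0x3; 0xD ⊕ 0x3 = 0xE.
C2: E(K, 0xE) = 0x5; 0x0 ⊕ 0x5 = 0x5.
So S2 = 0x5.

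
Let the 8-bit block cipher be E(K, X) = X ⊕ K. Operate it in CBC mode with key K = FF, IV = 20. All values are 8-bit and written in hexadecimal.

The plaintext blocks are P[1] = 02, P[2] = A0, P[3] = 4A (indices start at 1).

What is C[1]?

CBC encryption: C_i = E(K, P_i ⊕ C_{i−1}), with C_{0} = IV.
C[1]: P[1] ⊕ 20 = 22; E(K, 22) = DD.

C[1] = DD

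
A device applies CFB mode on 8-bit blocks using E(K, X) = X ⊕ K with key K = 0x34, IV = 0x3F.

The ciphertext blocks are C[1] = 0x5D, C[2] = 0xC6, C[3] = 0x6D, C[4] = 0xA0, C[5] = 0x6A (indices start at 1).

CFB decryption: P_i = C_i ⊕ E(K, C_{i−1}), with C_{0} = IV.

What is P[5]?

P[5]: E(K, 0xA0) = 0x94; 0x6A ⊕ 0x94 = 0xFE.

P[5] = 0xFE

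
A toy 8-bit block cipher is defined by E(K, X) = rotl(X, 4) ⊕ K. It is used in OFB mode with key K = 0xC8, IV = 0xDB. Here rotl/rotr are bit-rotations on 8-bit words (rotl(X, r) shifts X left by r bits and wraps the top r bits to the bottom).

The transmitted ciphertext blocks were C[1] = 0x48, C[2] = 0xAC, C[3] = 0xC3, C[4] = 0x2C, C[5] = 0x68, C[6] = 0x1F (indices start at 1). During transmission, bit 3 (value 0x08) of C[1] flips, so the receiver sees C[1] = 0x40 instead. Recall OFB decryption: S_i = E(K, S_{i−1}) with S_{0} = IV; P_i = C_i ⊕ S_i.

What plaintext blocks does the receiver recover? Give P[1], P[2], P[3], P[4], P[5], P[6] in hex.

Only C[1] changed, to 0x40. In OFB, a change in C_i flips the same bit in P_i only; the keystream is unaffected. Decrypting the received ciphertext:
P[1]: S = E(K, 0xDB) = 0x75; 0x40 ⊕ 0x75 = 0x35.
P[2]: S = E(K, 0x75) = 0x9F; 0xAC ⊕ 0x9F = 0x33.
P[3]: S = E(K, 0x9F) = 0x31; 0xC3 ⊕ 0x31 = 0xF2.
P[4]: S = E(K, 0x31) = 0xDB; 0x2C ⊕ 0xDB = 0xF7.
P[5]: S = E(K, 0xDB) = 0x75; 0x68 ⊕ 0x75 = 0x1D.
P[6]: S = E(K, 0x75) = 0x9F; 0x1F ⊕ 0x9F = 0x80.
Blocks that differ from the original plaintext: P[1].

P[1] = 0x35, P[2] = 0x33, P[3] = 0xF2, P[4] = 0xF7, P[5] = 0x1D, P[6] = 0x80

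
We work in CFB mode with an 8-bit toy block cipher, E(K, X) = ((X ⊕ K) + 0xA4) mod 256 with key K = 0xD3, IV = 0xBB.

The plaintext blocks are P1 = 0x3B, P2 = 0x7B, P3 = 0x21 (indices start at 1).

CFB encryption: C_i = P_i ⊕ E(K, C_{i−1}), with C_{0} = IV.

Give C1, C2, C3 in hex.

C1: E(K, 0xBB) = 0x0C; 0x3B ⊕ 0x0C = 0x37.
C2: E(K, 0x37) = 0x88; 0x7B ⊕ 0x88 = 0xF3.
C3: E(K, 0xF3) = 0xC4; 0x21 ⊕ 0xC4 = 0xE5.

C1 = 0x37, C2 = 0xF3, C3 = 0xE5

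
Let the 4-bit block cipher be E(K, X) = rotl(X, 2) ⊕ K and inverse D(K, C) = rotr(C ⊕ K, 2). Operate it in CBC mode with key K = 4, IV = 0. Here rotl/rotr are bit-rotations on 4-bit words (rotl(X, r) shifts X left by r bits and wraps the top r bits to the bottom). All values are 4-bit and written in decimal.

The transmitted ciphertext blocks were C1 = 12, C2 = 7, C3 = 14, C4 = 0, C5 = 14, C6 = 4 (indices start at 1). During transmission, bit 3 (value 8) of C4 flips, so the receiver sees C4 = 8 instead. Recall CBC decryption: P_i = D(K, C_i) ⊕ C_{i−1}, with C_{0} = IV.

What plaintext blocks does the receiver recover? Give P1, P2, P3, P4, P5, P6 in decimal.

Only C4 changed, to 8. In CBC, a change in C_i garbles P_i and flips the same bit in P_{i+1}. Decrypting the received ciphertext:
P1: D(K, 12) = 2; 2 ⊕ 0 = 2.
P2: D(K, 7) = 12; 12 ⊕ 12 = 0.
P3: D(K, 14) = 10; 10 ⊕ 7 = 13.
P4: D(K, 8) = 3; 3 ⊕ 14 = 13.
P5: D(K, 14) = 10; 10 ⊕ 8 = 2.
P6: D(K, 4) = 0; 0 ⊕ 14 = 14.
Blocks that differ from the original plaintext: P4, P5.

P1 = 2, P2 = 0, P3 = 13, P4 = 13, P5 = 2, P6 = 14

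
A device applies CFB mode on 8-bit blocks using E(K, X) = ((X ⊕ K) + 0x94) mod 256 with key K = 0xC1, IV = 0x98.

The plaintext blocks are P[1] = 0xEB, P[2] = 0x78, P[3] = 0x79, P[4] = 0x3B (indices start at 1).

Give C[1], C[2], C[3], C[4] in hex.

CFB encryption: C_i = P_i ⊕ E(K, C_{i−1}), with C_{0} = IV.
C[1]: E(K, 0x98) = 0xED; 0xEB ⊕ 0xED = 0x06.
C[2]: E(K, 0x06) = 0x5B; 0x78 ⊕ 0x5B = 0x23.
C[3]: E(K, 0x23) = 0x76; 0x79 ⊕ 0x76 = 0x0F.
C[4]: E(K, 0x0F) = 0x62; 0x3B ⊕ 0x62 = 0x59.

C[1] = 0x06, C[2] = 0x23, C[3] = 0x0F, C[4] = 0x59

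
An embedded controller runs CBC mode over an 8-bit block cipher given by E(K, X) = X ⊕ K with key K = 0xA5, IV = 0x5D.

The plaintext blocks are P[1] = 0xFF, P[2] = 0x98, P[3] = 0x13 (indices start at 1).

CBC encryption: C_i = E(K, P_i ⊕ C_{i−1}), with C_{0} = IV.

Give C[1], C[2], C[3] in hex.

C[1]: P[1] ⊕ 0x5D = 0xA2; E(K, 0xA2) = 0x07.
C[2]: P[2] ⊕ 0x07 = 0x9F; E(K, 0x9F) = 0x3A.
C[3]: P[3] ⊕ 0x3A = 0x29; E(K, 0x29) = 0x8C.

C[1] = 0x07, C[2] = 0x3A, C[3] = 0x8C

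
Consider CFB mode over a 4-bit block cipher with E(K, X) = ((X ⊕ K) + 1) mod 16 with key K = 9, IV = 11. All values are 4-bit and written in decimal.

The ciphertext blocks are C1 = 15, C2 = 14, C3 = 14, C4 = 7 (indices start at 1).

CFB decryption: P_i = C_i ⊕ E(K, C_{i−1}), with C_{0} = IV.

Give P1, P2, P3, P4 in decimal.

P1 = 12, P2 = 9, P3 = 6, P4 = 15

P1: E(K, 11) = 3; 15 ⊕ 3 = 12.
P2: E(K, 15) = 7; 14 ⊕ 7 = 9.
P3: E(K, 14) = 8; 14 ⊕ 8 = 6.
P4: E(K, 14) = 8; 7 ⊕ 8 = 15.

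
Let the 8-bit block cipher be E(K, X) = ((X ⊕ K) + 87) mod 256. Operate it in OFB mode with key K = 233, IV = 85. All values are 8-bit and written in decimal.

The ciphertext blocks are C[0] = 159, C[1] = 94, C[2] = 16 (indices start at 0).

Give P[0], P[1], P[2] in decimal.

OFB decryption: S_i = E(K, S_{i−1}) with S_{−1} = IV; P_i = C_i ⊕ S_i.
P[0]: S = E(K, 85) = 19; 159 ⊕ 19 = 140.
P[1]: S = E(K, 19) = 81; 94 ⊕ 81 = 15.
P[2]: S = E(K, 81) = 15; 16 ⊕ 15 = 31.

P[0] = 140, P[1] = 15, P[2] = 31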